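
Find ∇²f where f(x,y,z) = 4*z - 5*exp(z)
-5*exp(z)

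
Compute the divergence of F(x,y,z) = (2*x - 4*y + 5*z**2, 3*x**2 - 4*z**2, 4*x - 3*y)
2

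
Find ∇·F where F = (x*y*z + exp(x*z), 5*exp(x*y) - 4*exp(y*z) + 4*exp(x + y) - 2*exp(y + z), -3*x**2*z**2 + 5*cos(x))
-6*x**2*z + 5*x*exp(x*y) + y*z + z*exp(x*z) - 4*z*exp(y*z) + 4*exp(x + y) - 2*exp(y + z)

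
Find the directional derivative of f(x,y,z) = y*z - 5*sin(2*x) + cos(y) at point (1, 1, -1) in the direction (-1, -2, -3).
sqrt(14)*(10*cos(2) - 1 + 2*sin(1))/14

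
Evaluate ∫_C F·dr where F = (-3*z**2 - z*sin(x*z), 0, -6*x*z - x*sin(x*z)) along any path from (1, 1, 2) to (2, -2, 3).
-42 - cos(2) + cos(6)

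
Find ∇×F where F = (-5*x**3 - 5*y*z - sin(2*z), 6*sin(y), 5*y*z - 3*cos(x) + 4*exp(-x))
(5*z, -5*y - 3*sin(x) - 2*cos(2*z) + 4*exp(-x), 5*z)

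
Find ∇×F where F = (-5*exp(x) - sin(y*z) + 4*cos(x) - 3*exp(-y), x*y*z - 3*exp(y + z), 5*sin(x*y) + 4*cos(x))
(-x*y + 5*x*cos(x*y) + 3*exp(y + z), -5*y*cos(x*y) - y*cos(y*z) + 4*sin(x), y*z + z*cos(y*z) - 3*exp(-y))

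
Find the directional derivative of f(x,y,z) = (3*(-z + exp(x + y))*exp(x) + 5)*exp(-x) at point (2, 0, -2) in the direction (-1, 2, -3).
sqrt(14)*(5 + 9*exp(2) + 3*exp(4))*exp(-2)/14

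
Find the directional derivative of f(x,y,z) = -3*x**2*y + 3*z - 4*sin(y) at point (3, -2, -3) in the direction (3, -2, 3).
sqrt(22)*(8*cos(2) + 171)/22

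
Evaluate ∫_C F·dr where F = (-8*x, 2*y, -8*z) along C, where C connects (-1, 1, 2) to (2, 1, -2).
-12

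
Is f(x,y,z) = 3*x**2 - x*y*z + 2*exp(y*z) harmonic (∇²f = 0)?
No, ∇²f = 2*y**2*exp(y*z) + 2*z**2*exp(y*z) + 6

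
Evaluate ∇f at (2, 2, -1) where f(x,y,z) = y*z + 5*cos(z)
(0, -1, 2 + 5*sin(1))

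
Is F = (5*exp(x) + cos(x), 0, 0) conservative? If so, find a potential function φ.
Yes, F is conservative. φ = 5*exp(x) + sin(x)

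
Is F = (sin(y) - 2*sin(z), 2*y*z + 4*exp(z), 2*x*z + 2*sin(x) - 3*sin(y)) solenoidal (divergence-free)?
No, ∇·F = 2*x + 2*z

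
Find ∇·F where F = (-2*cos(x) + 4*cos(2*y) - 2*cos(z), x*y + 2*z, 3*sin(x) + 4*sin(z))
x + 2*sin(x) + 4*cos(z)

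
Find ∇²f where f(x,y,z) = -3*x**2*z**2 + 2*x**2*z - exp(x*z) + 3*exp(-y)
(-(x**2*(exp(x*z) + 6) + z*(z*exp(x*z) + 6*z - 4))*exp(y) + 3)*exp(-y)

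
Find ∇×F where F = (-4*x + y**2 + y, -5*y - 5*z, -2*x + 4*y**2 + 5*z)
(8*y + 5, 2, -2*y - 1)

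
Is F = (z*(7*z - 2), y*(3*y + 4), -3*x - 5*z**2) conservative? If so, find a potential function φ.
No, ∇×F = (0, 14*z + 1, 0) ≠ 0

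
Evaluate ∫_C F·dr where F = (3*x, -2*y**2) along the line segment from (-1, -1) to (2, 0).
23/6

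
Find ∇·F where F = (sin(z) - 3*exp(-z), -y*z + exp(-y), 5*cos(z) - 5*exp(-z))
-z - 5*sin(z) + 5*exp(-z) - exp(-y)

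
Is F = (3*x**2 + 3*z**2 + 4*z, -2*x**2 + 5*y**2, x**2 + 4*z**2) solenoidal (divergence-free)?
No, ∇·F = 6*x + 10*y + 8*z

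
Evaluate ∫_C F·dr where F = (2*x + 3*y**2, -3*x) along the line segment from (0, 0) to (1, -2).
8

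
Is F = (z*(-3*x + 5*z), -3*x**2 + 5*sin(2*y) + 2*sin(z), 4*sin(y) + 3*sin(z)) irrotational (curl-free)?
No, ∇×F = (4*cos(y) - 2*cos(z), -3*x + 10*z, -6*x)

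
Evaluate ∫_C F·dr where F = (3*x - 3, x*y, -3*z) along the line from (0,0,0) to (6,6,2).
102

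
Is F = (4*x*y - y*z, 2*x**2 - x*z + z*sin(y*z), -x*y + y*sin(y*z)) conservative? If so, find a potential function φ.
Yes, F is conservative. φ = 2*x**2*y - x*y*z - cos(y*z)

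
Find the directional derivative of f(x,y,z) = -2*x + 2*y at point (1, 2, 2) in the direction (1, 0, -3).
-sqrt(10)/5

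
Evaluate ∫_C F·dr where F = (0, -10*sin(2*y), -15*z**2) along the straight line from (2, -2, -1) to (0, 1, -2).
5*cos(2) - 5*cos(4) + 35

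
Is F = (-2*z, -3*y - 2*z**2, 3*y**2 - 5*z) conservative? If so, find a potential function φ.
No, ∇×F = (6*y + 4*z, -2, 0) ≠ 0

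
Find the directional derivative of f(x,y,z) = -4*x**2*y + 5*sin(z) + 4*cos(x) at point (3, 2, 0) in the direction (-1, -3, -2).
sqrt(14)*(2*sin(3) + 73)/7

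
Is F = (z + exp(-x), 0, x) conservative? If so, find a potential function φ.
Yes, F is conservative. φ = x*z - exp(-x)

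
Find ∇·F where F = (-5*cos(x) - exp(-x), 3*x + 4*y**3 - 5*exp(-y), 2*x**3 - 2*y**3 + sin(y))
12*y**2 + 5*sin(x) + 5*exp(-y) + exp(-x)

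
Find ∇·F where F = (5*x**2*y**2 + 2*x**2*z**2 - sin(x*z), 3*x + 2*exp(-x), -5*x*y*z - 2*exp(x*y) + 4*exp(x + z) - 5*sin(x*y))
10*x*y**2 - 5*x*y + 4*x*z**2 - z*cos(x*z) + 4*exp(x + z)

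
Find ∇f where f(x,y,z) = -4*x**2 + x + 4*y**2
(1 - 8*x, 8*y, 0)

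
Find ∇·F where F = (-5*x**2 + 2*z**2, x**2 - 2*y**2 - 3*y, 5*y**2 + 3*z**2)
-10*x - 4*y + 6*z - 3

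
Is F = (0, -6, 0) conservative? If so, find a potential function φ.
Yes, F is conservative. φ = -6*y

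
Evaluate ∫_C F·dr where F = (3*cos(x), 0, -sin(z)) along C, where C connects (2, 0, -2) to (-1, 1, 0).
-3*sin(2) - 3*sin(1) - cos(2) + 1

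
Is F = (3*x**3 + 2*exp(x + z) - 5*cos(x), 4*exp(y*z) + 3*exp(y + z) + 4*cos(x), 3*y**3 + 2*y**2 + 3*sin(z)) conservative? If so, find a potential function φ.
No, ∇×F = (9*y**2 - 4*y*exp(y*z) + 4*y - 3*exp(y + z), 2*exp(x + z), -4*sin(x)) ≠ 0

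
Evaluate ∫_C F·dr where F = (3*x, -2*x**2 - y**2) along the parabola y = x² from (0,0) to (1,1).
1/6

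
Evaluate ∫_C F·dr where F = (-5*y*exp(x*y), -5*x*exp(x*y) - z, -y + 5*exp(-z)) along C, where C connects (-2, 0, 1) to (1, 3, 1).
2 - 5*exp(3)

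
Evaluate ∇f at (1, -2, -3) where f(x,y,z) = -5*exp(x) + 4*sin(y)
(-5*E, 4*cos(2), 0)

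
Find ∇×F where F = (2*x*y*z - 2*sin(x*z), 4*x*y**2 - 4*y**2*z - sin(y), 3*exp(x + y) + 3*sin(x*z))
(4*y**2 + 3*exp(x + y), 2*x*y - 2*x*cos(x*z) - 3*z*cos(x*z) - 3*exp(x + y), -2*x*z + 4*y**2)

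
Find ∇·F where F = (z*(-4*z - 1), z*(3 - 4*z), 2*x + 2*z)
2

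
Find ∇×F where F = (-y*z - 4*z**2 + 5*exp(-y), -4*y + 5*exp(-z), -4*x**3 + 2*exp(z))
(5*exp(-z), 12*x**2 - y - 8*z, z + 5*exp(-y))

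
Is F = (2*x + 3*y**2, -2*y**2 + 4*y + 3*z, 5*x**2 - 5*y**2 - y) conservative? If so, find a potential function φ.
No, ∇×F = (-10*y - 4, -10*x, -6*y) ≠ 0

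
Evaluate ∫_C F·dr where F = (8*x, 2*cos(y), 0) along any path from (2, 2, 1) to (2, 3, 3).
-2*sin(2) + 2*sin(3)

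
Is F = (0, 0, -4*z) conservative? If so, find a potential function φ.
Yes, F is conservative. φ = -2*z**2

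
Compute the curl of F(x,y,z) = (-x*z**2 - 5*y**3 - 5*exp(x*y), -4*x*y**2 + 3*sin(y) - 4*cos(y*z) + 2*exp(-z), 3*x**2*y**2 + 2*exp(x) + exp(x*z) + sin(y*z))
(6*x**2*y - 4*y*sin(y*z) + z*cos(y*z) + 2*exp(-z), -6*x*y**2 - 2*x*z - z*exp(x*z) - 2*exp(x), 5*x*exp(x*y) + 11*y**2)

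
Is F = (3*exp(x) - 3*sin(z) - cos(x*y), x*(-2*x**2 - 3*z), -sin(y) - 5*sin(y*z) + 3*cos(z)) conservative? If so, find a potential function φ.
No, ∇×F = (3*x - 5*z*cos(y*z) - cos(y), -3*cos(z), -6*x**2 - x*sin(x*y) - 3*z) ≠ 0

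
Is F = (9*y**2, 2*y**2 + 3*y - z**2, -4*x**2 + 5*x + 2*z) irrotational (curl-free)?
No, ∇×F = (2*z, 8*x - 5, -18*y)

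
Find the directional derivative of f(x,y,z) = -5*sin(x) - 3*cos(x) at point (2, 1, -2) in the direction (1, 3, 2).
sqrt(14)*(-5*cos(2) + 3*sin(2))/14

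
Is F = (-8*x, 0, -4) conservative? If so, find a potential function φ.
Yes, F is conservative. φ = -4*x**2 - 4*z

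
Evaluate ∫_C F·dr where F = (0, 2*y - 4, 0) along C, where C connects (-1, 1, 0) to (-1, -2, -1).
15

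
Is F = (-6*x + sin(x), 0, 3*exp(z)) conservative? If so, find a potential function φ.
Yes, F is conservative. φ = -3*x**2 + 3*exp(z) - cos(x)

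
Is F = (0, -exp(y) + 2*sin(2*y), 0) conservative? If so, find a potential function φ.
Yes, F is conservative. φ = -exp(y) - cos(2*y)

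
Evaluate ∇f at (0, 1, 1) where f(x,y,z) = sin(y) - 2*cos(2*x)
(0, cos(1), 0)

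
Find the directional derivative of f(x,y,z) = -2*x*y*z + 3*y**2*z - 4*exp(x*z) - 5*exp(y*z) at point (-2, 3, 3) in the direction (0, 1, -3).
3*sqrt(10)*(-17*exp(6) - 8 + 10*exp(15))*exp(-6)/10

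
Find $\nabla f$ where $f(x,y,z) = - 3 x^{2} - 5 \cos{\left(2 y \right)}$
(-6*x, 10*sin(2*y), 0)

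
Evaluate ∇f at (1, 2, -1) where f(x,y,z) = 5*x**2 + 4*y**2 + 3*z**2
(10, 16, -6)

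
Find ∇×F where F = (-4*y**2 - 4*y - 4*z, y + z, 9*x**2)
(-1, -18*x - 4, 8*y + 4)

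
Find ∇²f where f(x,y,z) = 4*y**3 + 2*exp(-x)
24*y + 2*exp(-x)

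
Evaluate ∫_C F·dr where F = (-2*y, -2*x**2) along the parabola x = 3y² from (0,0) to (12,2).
-736/5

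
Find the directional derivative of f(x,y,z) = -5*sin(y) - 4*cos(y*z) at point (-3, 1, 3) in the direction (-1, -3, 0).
3*sqrt(10)*(-12*sin(3) + 5*cos(1))/10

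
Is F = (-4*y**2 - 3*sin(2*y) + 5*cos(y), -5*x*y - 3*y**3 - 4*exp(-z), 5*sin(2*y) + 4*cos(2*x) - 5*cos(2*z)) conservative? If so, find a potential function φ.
No, ∇×F = (10*cos(2*y) - 4*exp(-z), 8*sin(2*x), 3*y + 5*sin(y) + 6*cos(2*y)) ≠ 0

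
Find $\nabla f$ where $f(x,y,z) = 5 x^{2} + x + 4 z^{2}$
(10*x + 1, 0, 8*z)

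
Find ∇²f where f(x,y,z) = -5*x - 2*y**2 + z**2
-2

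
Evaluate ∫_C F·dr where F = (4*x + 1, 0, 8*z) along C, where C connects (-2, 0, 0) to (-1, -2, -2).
11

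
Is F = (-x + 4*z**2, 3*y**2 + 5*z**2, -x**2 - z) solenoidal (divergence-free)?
No, ∇·F = 6*y - 2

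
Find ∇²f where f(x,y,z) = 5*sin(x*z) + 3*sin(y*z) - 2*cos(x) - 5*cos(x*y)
-5*x**2*sin(x*z) + 5*x**2*cos(x*y) - 3*y**2*sin(y*z) + 5*y**2*cos(x*y) - 5*z**2*sin(x*z) - 3*z**2*sin(y*z) + 2*cos(x)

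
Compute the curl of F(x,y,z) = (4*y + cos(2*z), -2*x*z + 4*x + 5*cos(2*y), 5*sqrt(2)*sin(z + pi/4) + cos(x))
(2*x, sin(x) - 2*sin(2*z), -2*z)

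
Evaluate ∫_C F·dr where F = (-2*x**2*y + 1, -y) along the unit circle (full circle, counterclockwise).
pi/2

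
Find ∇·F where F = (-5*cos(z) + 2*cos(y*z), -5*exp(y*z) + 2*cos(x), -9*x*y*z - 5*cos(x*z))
-9*x*y + 5*x*sin(x*z) - 5*z*exp(y*z)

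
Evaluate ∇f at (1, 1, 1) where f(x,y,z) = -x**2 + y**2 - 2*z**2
(-2, 2, -4)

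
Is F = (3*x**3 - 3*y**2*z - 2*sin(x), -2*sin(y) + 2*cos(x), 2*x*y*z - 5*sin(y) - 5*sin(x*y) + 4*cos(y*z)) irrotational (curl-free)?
No, ∇×F = (2*x*z - 5*x*cos(x*y) - 4*z*sin(y*z) - 5*cos(y), y*(-3*y - 2*z + 5*cos(x*y)), 6*y*z - 2*sin(x))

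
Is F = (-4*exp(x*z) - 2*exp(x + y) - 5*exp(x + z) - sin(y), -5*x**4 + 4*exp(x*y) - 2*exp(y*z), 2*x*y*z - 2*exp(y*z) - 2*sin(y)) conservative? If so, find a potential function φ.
No, ∇×F = (2*x*z + 2*y*exp(y*z) - 2*z*exp(y*z) - 2*cos(y), -4*x*exp(x*z) - 2*y*z - 5*exp(x + z), -20*x**3 + 4*y*exp(x*y) + 2*exp(x + y) + cos(y)) ≠ 0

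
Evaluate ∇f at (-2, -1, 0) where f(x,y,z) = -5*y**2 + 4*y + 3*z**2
(0, 14, 0)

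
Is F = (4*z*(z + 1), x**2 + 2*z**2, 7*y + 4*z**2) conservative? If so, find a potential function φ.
No, ∇×F = (7 - 4*z, 8*z + 4, 2*x) ≠ 0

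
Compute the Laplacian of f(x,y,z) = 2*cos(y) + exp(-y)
-2*cos(y) + exp(-y)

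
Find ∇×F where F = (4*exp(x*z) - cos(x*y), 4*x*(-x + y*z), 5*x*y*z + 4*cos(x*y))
(x*(-4*y + 5*z - 4*sin(x*y)), 4*x*exp(x*z) - 5*y*z + 4*y*sin(x*y), -x*sin(x*y) - 8*x + 4*y*z)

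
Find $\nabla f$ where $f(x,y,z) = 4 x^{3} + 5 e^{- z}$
(12*x**2, 0, -5*exp(-z))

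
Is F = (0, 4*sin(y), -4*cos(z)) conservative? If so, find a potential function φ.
Yes, F is conservative. φ = -4*sin(z) - 4*cos(y)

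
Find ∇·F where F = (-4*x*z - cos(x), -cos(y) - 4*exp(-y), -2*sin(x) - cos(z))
-4*z + sin(x) + sin(y) + sin(z) + 4*exp(-y)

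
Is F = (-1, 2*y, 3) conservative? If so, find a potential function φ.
Yes, F is conservative. φ = -x + y**2 + 3*z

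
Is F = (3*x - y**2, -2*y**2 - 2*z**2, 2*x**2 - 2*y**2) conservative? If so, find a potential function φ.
No, ∇×F = (-4*y + 4*z, -4*x, 2*y) ≠ 0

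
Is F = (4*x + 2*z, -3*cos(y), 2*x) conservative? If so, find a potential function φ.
Yes, F is conservative. φ = 2*x**2 + 2*x*z - 3*sin(y)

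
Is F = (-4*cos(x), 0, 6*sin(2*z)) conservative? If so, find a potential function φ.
Yes, F is conservative. φ = -4*sin(x) - 3*cos(2*z)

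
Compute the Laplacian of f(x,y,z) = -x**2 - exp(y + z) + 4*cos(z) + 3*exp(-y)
-2*exp(y + z) - 4*cos(z) - 2 + 3*exp(-y)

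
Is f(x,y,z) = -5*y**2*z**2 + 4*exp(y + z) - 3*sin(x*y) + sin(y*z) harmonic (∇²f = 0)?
No, ∇²f = 3*x**2*sin(x*y) + 3*y**2*sin(x*y) - y**2*sin(y*z) - 10*y**2 - z**2*sin(y*z) - 10*z**2 + 8*exp(y + z)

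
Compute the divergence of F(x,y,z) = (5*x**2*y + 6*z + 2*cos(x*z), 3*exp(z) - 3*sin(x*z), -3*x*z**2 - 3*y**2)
10*x*y - 6*x*z - 2*z*sin(x*z)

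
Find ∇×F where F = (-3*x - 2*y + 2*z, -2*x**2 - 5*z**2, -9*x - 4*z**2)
(10*z, 11, 2 - 4*x)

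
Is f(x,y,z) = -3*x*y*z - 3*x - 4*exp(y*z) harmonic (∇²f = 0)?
No, ∇²f = 4*(-y**2 - z**2)*exp(y*z)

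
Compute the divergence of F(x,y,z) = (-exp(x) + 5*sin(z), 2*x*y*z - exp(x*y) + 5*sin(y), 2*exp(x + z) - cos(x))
2*x*z - x*exp(x*y) - exp(x) + 2*exp(x + z) + 5*cos(y)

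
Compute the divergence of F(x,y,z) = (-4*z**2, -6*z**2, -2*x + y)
0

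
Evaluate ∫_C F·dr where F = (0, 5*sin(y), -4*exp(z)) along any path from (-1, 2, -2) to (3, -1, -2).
-5*cos(1) + 5*cos(2)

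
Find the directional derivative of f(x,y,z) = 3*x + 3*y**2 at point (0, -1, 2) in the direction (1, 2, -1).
-3*sqrt(6)/2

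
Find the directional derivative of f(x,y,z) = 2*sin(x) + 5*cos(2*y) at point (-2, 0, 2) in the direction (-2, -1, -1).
-2*sqrt(6)*cos(2)/3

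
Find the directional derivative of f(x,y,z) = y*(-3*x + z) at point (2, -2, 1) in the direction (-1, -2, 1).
sqrt(6)/3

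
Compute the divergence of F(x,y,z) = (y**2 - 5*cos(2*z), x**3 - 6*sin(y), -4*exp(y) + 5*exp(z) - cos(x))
5*exp(z) - 6*cos(y)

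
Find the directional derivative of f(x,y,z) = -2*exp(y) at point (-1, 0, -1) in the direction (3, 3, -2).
-3*sqrt(22)/11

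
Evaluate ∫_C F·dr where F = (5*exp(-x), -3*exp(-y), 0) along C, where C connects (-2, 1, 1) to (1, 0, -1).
-8*exp(-1) + 3 + 5*exp(2)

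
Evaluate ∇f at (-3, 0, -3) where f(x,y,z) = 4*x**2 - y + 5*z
(-24, -1, 5)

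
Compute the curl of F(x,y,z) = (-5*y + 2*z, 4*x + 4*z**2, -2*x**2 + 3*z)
(-8*z, 4*x + 2, 9)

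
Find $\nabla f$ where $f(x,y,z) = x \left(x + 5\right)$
(2*x + 5, 0, 0)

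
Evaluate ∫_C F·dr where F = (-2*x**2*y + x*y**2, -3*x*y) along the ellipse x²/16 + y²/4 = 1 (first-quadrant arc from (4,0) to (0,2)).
-32 + 16*pi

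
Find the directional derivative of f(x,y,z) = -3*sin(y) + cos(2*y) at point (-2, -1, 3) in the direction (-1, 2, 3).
sqrt(14)*(-3*cos(1) + 2*sin(2))/7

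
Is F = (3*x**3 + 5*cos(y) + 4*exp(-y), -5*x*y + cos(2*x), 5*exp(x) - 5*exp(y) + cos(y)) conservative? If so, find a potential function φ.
No, ∇×F = (-5*exp(y) - sin(y), -5*exp(x), -5*y - 2*sin(2*x) + 5*sin(y) + 4*exp(-y)) ≠ 0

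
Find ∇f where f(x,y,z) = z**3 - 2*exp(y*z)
(0, -2*z*exp(y*z), -2*y*exp(y*z) + 3*z**2)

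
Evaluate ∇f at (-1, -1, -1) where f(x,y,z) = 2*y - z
(0, 2, -1)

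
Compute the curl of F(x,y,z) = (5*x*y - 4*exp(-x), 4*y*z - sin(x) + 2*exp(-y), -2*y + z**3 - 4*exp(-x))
(-4*y - 2, -4*exp(-x), -5*x - cos(x))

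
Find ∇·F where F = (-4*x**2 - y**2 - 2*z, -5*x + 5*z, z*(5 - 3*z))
-8*x - 6*z + 5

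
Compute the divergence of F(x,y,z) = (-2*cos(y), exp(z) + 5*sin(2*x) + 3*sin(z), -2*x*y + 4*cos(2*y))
0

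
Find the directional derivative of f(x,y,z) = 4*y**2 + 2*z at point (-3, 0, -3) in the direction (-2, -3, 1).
sqrt(14)/7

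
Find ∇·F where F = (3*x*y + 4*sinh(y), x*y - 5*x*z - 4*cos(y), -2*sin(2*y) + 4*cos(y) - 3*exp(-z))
x + 3*y + 4*sin(y) + 3*exp(-z)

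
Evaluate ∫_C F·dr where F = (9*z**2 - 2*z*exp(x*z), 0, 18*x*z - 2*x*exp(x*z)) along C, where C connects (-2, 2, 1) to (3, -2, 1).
-2*exp(3) + 2*exp(-2) + 45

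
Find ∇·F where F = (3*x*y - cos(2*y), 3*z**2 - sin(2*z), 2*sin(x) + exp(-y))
3*y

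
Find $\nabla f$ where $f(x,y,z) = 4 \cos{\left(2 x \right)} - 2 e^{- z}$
(-8*sin(2*x), 0, 2*exp(-z))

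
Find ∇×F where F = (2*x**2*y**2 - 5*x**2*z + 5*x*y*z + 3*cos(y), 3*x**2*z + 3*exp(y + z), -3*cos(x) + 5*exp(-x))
(-3*x**2 - 3*exp(y + z), -5*x**2 + 5*x*y - 3*sin(x) + 5*exp(-x), -4*x**2*y + x*z + 3*sin(y))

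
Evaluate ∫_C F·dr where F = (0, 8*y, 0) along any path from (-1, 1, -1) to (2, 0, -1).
-4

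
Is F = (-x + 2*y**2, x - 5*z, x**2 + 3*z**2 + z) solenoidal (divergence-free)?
No, ∇·F = 6*z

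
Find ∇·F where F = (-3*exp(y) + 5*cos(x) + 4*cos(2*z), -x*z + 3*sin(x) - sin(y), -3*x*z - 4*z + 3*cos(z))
-3*x - 5*sin(x) - 3*sin(z) - cos(y) - 4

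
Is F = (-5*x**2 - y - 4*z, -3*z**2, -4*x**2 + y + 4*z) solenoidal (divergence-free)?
No, ∇·F = 4 - 10*x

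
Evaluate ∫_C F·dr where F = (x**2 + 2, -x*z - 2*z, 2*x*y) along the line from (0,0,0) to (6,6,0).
84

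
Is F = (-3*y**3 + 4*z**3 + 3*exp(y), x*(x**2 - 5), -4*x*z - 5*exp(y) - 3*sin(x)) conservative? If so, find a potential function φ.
No, ∇×F = (-5*exp(y), 12*z**2 + 4*z + 3*cos(x), 3*x**2 + 9*y**2 - 3*exp(y) - 5) ≠ 0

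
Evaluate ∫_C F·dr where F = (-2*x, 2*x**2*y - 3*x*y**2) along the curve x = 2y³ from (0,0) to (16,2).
-64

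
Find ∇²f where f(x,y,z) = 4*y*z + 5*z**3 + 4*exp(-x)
30*z + 4*exp(-x)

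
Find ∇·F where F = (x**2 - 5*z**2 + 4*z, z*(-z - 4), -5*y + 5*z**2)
2*x + 10*z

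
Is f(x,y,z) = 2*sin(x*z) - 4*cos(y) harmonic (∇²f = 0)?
No, ∇²f = -2*x**2*sin(x*z) - 2*z**2*sin(x*z) + 4*cos(y)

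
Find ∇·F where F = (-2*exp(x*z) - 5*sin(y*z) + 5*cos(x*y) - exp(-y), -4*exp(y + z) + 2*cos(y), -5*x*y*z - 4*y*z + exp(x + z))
-5*x*y - 5*y*sin(x*y) - 4*y - 2*z*exp(x*z) + exp(x + z) - 4*exp(y + z) - 2*sin(y)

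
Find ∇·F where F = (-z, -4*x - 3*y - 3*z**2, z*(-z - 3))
-2*z - 6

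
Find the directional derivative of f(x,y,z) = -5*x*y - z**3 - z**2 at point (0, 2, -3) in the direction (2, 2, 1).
-41/3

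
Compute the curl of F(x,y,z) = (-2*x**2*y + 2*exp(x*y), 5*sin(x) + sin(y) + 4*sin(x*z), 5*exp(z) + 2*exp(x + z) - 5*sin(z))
(-4*x*cos(x*z), -2*exp(x + z), 2*x**2 - 2*x*exp(x*y) + 4*z*cos(x*z) + 5*cos(x))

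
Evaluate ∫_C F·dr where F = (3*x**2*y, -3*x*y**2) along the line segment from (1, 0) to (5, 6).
-348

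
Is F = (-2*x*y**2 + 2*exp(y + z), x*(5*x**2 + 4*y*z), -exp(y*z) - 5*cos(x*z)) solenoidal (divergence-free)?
No, ∇·F = 4*x*z + 5*x*sin(x*z) - 2*y**2 - y*exp(y*z)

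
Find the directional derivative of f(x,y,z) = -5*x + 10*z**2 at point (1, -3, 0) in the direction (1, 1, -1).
-5*sqrt(3)/3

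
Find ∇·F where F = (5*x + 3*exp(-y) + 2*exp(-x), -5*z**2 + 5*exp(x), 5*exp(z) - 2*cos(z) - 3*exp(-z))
5*exp(z) + 2*sin(z) + 5 + 3*exp(-z) - 2*exp(-x)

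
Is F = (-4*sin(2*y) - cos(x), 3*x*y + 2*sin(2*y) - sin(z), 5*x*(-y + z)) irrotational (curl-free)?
No, ∇×F = (-5*x + cos(z), 5*y - 5*z, 3*y + 8*cos(2*y))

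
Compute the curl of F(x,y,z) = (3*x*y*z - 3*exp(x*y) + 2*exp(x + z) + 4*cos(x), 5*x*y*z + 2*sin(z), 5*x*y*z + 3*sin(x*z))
(-5*x*y + 5*x*z - 2*cos(z), 3*x*y - 5*y*z - 3*z*cos(x*z) + 2*exp(x + z), -3*x*z + 3*x*exp(x*y) + 5*y*z)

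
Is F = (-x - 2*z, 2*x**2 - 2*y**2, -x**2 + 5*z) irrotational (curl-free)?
No, ∇×F = (0, 2*x - 2, 4*x)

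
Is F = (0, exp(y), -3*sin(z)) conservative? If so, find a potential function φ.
Yes, F is conservative. φ = exp(y) + 3*cos(z)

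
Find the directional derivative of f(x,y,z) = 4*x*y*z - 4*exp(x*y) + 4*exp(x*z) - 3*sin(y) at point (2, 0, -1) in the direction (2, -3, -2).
3*sqrt(17)*(-8 + 19*exp(2))*exp(-2)/17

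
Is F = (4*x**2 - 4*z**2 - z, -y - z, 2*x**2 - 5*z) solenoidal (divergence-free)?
No, ∇·F = 8*x - 6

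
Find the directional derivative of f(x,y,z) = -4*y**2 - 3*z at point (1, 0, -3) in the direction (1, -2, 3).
-9*sqrt(14)/14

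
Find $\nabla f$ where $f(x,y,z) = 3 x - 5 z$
(3, 0, -5)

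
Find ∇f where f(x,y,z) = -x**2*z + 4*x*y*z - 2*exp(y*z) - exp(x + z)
(-2*x*z + 4*y*z - exp(x + z), 2*z*(2*x - exp(y*z)), -x**2 + 4*x*y - 2*y*exp(y*z) - exp(x + z))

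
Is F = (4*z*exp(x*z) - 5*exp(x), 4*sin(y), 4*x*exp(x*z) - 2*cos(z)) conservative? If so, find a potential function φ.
Yes, F is conservative. φ = -5*exp(x) + 4*exp(x*z) - 2*sin(z) - 4*cos(y)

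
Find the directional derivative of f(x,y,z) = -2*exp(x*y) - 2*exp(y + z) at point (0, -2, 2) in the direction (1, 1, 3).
-4*sqrt(11)/11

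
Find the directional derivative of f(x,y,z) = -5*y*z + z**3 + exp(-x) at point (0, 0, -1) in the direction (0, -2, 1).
-7*sqrt(5)/5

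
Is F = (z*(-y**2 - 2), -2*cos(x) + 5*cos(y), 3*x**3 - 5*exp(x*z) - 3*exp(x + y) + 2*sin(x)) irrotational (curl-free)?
No, ∇×F = (-3*exp(x + y), -9*x**2 - y**2 + 5*z*exp(x*z) + 3*exp(x + y) - 2*cos(x) - 2, 2*y*z + 2*sin(x))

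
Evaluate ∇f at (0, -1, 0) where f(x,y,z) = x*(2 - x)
(2, 0, 0)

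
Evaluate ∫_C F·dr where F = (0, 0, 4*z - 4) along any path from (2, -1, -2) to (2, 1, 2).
-16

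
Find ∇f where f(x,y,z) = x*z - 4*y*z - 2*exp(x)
(z - 2*exp(x), -4*z, x - 4*y)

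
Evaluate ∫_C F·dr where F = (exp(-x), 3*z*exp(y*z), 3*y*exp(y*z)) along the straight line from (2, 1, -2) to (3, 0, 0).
-2*exp(-2) - exp(-3) + 3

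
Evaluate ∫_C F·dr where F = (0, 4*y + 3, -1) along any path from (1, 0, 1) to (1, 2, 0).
15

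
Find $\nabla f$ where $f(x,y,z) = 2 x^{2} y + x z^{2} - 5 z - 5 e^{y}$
(4*x*y + z**2, 2*x**2 - 5*exp(y), 2*x*z - 5)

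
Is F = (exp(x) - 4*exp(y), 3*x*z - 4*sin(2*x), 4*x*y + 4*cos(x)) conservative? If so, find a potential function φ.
No, ∇×F = (x, -4*y + 4*sin(x), 3*z + 4*exp(y) - 8*cos(2*x)) ≠ 0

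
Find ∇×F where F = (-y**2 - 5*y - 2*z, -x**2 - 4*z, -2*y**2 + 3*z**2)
(4 - 4*y, -2, -2*x + 2*y + 5)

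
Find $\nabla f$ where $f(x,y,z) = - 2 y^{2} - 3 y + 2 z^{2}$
(0, -4*y - 3, 4*z)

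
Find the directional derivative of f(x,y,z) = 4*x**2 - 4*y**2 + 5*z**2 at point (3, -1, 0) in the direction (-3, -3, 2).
-48*sqrt(22)/11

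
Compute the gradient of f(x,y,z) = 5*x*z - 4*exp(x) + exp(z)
(5*z - 4*exp(x), 0, 5*x + exp(z))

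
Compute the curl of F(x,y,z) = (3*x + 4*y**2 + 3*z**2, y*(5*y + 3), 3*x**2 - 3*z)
(0, -6*x + 6*z, -8*y)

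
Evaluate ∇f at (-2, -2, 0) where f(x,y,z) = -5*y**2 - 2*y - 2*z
(0, 18, -2)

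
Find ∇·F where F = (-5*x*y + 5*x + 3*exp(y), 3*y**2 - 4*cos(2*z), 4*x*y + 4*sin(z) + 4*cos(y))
y + 4*cos(z) + 5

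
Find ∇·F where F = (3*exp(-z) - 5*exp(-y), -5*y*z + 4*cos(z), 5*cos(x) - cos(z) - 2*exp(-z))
-5*z + sin(z) + 2*exp(-z)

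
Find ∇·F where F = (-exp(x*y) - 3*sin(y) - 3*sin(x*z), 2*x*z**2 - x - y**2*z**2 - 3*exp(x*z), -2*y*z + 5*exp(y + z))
-2*y*z**2 - y*exp(x*y) - 2*y - 3*z*cos(x*z) + 5*exp(y + z)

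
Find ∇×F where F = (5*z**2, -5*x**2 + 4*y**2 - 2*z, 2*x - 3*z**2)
(2, 10*z - 2, -10*x)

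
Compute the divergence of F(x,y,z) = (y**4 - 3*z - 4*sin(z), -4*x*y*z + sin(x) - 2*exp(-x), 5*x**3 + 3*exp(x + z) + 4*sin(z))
-4*x*z + 3*exp(x + z) + 4*cos(z)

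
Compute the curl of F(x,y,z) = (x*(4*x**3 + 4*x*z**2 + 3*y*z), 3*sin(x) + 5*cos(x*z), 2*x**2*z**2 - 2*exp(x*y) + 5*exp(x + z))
(x*(-2*exp(x*y) + 5*sin(x*z)), -4*x*z**2 + x*(8*x*z + 3*y) + 2*y*exp(x*y) - 5*exp(x + z), -3*x*z - 5*z*sin(x*z) + 3*cos(x))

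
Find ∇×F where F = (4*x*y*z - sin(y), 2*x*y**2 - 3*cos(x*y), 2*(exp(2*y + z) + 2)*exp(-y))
(2*(exp(2*y + z) - 2)*exp(-y), 4*x*y, -4*x*z + 2*y**2 + 3*y*sin(x*y) + cos(y))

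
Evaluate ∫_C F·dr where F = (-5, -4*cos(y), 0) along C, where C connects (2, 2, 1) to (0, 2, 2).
10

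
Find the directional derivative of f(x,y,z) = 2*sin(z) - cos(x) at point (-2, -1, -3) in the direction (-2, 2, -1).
2*sin(2)/3 - 2*cos(3)/3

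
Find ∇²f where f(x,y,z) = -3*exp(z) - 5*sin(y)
-3*exp(z) + 5*sin(y)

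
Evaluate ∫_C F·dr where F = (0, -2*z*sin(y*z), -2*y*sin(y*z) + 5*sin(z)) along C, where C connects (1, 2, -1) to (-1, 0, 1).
2 - 2*cos(2)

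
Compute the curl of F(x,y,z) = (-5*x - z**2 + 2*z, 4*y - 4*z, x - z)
(4, 1 - 2*z, 0)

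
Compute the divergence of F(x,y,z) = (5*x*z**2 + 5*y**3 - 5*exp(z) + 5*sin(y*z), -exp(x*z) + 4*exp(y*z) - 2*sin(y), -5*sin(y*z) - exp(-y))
-5*y*cos(y*z) + 5*z**2 + 4*z*exp(y*z) - 2*cos(y)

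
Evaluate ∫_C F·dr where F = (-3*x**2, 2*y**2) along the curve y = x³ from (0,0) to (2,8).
1000/3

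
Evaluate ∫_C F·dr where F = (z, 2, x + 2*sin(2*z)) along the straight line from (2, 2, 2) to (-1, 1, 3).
-9 - cos(6) + cos(4)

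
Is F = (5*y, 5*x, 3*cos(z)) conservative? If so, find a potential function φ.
Yes, F is conservative. φ = 5*x*y + 3*sin(z)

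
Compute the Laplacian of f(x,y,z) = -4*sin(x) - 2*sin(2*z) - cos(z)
4*sin(x) + 8*sin(2*z) + cos(z)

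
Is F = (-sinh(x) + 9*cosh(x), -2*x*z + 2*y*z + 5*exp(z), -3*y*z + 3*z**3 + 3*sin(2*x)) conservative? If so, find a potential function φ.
No, ∇×F = (2*x - 2*y - 3*z - 5*exp(z), -6*cos(2*x), -2*z) ≠ 0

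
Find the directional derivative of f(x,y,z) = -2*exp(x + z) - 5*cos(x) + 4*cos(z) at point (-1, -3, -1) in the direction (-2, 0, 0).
2*exp(-2) + 5*sin(1)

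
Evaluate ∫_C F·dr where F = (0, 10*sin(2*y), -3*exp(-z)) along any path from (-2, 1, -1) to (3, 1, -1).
0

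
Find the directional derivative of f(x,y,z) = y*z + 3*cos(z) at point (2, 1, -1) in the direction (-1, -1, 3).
sqrt(11)*(4 + 9*sin(1))/11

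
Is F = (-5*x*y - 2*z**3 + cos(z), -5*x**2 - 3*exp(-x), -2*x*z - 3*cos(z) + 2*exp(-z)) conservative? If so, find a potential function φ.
No, ∇×F = (0, -6*z**2 + 2*z - sin(z), -5*x + 3*exp(-x)) ≠ 0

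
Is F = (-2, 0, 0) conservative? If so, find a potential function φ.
Yes, F is conservative. φ = -2*x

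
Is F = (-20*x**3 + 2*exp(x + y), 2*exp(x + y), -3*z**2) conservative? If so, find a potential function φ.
Yes, F is conservative. φ = -5*x**4 - z**3 + 2*exp(x + y)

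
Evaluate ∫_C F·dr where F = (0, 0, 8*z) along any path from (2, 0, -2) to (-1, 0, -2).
0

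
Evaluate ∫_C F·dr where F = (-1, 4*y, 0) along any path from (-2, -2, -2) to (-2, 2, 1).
0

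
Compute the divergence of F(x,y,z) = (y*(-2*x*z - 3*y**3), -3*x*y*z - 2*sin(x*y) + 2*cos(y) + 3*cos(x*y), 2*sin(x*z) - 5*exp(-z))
-3*x*z - 3*x*sin(x*y) - 2*x*cos(x*y) + 2*x*cos(x*z) - 2*y*z - 2*sin(y) + 5*exp(-z)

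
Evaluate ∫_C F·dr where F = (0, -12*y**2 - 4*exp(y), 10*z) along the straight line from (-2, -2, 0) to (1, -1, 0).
-28 - 4*exp(-1) + 4*exp(-2)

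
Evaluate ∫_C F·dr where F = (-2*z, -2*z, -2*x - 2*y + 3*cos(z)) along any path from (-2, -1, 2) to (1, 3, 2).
-28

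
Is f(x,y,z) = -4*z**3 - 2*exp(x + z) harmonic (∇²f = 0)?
No, ∇²f = -24*z - 4*exp(x + z)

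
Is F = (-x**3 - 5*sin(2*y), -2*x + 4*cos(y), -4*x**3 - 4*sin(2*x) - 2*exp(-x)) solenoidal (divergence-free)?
No, ∇·F = -3*x**2 - 4*sin(y)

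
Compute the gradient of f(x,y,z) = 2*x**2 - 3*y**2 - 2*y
(4*x, -6*y - 2, 0)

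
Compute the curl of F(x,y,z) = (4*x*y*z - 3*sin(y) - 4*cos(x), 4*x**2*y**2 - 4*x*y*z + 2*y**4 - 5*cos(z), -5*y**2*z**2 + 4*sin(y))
(4*x*y - 10*y*z**2 - 5*sin(z) + 4*cos(y), 4*x*y, 8*x*y**2 - 4*x*z - 4*y*z + 3*cos(y))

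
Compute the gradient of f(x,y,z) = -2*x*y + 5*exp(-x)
(-2*y - 5*exp(-x), -2*x, 0)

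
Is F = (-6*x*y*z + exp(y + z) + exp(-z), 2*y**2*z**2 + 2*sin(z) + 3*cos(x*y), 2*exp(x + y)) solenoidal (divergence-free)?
No, ∇·F = -3*x*sin(x*y) + 4*y*z**2 - 6*y*z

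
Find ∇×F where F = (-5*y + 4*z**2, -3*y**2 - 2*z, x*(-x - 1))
(2, 2*x + 8*z + 1, 5)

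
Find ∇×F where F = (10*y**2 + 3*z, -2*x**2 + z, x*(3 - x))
(-1, 2*x, -4*x - 20*y)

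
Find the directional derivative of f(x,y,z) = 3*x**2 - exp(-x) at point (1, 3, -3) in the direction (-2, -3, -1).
sqrt(14)*(-6*E - 1)*exp(-1)/7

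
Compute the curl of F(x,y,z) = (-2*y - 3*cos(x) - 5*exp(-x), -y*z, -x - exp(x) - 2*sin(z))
(y, exp(x) + 1, 2)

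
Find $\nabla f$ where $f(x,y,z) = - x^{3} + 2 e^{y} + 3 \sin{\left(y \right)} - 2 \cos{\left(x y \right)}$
(-3*x**2 + 2*y*sin(x*y), 2*x*sin(x*y) + 2*exp(y) + 3*cos(y), 0)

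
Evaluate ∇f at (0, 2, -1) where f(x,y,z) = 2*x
(2, 0, 0)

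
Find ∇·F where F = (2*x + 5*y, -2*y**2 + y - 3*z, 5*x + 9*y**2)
3 - 4*y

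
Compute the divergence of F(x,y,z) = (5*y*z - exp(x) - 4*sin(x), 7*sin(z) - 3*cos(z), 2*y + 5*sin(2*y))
-exp(x) - 4*cos(x)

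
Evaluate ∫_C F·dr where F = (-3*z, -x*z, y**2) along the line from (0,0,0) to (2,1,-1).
10/3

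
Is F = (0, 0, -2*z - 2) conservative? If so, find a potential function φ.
Yes, F is conservative. φ = z*(-z - 2)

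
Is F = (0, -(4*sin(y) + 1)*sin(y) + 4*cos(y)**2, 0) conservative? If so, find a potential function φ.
Yes, F is conservative. φ = (4*sin(y) + 1)*cos(y)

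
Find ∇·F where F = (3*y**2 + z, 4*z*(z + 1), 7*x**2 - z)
-1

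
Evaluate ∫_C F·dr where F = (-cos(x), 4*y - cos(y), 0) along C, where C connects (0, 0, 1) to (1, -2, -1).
-sin(1) + sin(2) + 8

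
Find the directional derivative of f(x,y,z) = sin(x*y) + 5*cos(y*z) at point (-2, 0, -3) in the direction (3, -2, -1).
2*sqrt(14)/7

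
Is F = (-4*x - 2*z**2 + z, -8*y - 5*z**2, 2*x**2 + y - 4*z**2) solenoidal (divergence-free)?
No, ∇·F = -8*z - 12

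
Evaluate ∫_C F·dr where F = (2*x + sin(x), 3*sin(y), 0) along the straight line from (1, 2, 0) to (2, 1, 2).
-2*cos(1) + 2*cos(2) + 3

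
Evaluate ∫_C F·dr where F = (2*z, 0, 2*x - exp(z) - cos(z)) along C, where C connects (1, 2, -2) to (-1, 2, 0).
-sin(2) + exp(-2) + 3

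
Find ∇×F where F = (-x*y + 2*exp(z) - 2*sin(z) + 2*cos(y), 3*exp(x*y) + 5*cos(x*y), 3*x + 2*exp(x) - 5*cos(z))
(0, -2*exp(x) + 2*exp(z) - 2*cos(z) - 3, x + 3*y*exp(x*y) - 5*y*sin(x*y) + 2*sin(y))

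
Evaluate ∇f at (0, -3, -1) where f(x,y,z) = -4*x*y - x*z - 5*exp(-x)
(18, 0, 0)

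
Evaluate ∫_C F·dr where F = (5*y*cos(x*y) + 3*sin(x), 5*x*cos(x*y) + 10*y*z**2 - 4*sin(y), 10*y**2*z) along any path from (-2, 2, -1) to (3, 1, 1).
-15 + 5*sin(4) - cos(2) + 5*sin(3) + 4*cos(1) - 3*cos(3)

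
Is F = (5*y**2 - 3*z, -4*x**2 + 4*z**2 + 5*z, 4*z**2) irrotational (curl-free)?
No, ∇×F = (-8*z - 5, -3, -8*x - 10*y)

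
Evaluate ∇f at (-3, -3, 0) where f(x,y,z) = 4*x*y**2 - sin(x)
(36 - cos(3), 72, 0)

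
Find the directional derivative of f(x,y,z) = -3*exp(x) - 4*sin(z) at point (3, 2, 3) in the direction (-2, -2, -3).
6*sqrt(17)*(2*cos(3) + exp(3))/17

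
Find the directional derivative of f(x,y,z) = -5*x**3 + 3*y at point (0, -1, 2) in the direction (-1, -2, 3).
-3*sqrt(14)/7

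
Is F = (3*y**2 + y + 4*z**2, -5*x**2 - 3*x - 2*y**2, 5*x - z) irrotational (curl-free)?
No, ∇×F = (0, 8*z - 5, -10*x - 6*y - 4)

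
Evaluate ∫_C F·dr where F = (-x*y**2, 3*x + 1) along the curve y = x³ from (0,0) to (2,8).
12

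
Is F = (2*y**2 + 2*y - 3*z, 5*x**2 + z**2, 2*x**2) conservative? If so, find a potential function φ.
No, ∇×F = (-2*z, -4*x - 3, 10*x - 4*y - 2) ≠ 0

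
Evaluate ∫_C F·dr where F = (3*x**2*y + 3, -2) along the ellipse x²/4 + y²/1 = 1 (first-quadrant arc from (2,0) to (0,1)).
-8 - 3*pi/2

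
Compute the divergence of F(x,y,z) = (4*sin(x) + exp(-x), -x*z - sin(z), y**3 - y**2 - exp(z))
-exp(z) + 4*cos(x) - exp(-x)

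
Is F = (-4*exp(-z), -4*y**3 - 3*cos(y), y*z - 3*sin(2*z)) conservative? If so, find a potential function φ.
No, ∇×F = (z, 4*exp(-z), 0) ≠ 0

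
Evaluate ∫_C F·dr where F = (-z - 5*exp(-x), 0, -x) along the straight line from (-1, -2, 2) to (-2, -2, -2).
-5*E - 6 + 5*exp(2)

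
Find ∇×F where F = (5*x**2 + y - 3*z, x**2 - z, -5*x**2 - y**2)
(1 - 2*y, 10*x - 3, 2*x - 1)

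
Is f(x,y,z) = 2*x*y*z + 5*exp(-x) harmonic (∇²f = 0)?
No, ∇²f = 5*exp(-x)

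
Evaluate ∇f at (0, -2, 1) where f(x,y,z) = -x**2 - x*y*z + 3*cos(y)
(2, 3*sin(2), 0)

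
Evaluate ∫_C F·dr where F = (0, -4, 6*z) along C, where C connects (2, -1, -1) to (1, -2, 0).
1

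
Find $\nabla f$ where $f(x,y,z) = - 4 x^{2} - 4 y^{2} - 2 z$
(-8*x, -8*y, -2)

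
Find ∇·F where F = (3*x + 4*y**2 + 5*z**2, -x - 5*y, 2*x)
-2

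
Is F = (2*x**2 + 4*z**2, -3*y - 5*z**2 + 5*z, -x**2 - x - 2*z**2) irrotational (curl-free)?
No, ∇×F = (10*z - 5, 2*x + 8*z + 1, 0)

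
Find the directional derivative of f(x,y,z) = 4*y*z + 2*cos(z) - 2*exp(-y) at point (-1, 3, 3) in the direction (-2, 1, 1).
sqrt(6)*(-exp(3)*sin(3) + 1 + 12*exp(3))*exp(-3)/3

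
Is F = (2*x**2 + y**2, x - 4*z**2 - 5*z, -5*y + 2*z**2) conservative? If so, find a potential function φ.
No, ∇×F = (8*z, 0, 1 - 2*y) ≠ 0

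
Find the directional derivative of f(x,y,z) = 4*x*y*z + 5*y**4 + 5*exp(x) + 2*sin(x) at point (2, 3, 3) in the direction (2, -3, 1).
sqrt(14)*(-798 + 2*cos(2) + 5*exp(2))/7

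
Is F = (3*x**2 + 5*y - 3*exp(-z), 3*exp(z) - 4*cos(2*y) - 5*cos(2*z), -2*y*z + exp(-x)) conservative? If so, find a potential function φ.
No, ∇×F = (-2*z - 3*exp(z) - 10*sin(2*z), 3*exp(-z) + exp(-x), -5) ≠ 0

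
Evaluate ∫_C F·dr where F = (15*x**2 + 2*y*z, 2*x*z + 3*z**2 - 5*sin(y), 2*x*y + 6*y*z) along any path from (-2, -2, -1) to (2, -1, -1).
-5*cos(2) + 5*cos(1) + 95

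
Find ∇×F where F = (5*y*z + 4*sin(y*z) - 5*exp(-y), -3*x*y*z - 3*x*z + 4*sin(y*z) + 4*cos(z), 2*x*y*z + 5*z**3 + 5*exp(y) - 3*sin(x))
(3*x*y + 2*x*z + 3*x - 4*y*cos(y*z) + 5*exp(y) + 4*sin(z), -2*y*z + 4*y*cos(y*z) + 5*y + 3*cos(x), (-z*(3*y + 4*cos(y*z) + 8)*exp(y) - 5)*exp(-y))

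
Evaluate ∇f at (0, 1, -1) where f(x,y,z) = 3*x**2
(0, 0, 0)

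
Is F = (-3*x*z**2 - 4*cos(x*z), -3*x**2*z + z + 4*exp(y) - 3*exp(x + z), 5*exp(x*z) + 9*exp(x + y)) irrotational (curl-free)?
No, ∇×F = (3*x**2 + 9*exp(x + y) + 3*exp(x + z) - 1, -6*x*z + 4*x*sin(x*z) - 5*z*exp(x*z) - 9*exp(x + y), -6*x*z - 3*exp(x + z))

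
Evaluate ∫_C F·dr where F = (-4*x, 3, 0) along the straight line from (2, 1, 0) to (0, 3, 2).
14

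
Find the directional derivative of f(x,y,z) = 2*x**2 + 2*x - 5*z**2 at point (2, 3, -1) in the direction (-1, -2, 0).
-2*sqrt(5)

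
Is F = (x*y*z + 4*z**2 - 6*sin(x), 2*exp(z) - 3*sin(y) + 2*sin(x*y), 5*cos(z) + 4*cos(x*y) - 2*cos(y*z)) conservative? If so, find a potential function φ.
No, ∇×F = (-4*x*sin(x*y) + 2*z*sin(y*z) - 2*exp(z), x*y + 4*y*sin(x*y) + 8*z, -x*z + 2*y*cos(x*y)) ≠ 0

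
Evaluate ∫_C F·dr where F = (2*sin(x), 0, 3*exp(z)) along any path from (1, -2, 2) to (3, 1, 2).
2*cos(1) - 2*cos(3)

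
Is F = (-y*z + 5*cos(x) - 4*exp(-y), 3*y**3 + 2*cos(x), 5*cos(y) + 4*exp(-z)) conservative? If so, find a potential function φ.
No, ∇×F = (-5*sin(y), -y, z - 2*sin(x) - 4*exp(-y)) ≠ 0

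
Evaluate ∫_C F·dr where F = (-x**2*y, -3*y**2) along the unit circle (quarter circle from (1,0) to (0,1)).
-1 + pi/16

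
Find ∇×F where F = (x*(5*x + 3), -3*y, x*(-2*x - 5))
(0, 4*x + 5, 0)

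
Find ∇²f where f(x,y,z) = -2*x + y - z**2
-2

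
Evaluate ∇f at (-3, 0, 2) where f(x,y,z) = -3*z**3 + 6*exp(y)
(0, 6, -36)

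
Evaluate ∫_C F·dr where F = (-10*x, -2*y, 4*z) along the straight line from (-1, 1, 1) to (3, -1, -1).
-40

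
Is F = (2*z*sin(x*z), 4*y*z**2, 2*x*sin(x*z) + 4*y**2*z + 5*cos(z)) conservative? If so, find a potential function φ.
Yes, F is conservative. φ = 2*y**2*z**2 + 5*sin(z) - 2*cos(x*z)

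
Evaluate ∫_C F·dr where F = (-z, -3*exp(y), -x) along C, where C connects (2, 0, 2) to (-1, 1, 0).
7 - 3*E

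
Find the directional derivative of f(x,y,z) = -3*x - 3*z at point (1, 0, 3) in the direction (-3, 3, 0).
3*sqrt(2)/2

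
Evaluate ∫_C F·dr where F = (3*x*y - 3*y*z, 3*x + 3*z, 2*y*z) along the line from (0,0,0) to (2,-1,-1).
-49/6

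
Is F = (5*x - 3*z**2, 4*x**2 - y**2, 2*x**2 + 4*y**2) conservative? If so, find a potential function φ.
No, ∇×F = (8*y, -4*x - 6*z, 8*x) ≠ 0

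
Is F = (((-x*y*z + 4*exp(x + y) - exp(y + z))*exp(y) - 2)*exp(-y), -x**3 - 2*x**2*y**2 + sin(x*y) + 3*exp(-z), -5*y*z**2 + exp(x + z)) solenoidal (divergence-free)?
No, ∇·F = -4*x**2*y + x*cos(x*y) - 11*y*z + 4*exp(x + y) + exp(x + z)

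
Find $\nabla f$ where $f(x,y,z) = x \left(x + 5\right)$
(2*x + 5, 0, 0)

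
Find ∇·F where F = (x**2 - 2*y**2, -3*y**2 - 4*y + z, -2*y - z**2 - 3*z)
2*x - 6*y - 2*z - 7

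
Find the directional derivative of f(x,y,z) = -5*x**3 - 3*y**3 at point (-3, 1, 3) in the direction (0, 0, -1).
0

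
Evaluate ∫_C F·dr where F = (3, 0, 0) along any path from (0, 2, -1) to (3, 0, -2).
9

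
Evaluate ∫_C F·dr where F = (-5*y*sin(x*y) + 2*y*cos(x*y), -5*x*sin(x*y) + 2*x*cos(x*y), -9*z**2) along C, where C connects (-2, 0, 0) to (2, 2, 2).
-29 + 5*cos(4) + 2*sin(4)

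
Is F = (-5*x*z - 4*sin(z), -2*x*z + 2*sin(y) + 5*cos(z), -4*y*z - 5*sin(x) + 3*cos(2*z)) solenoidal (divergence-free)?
No, ∇·F = -4*y - 5*z - 6*sin(2*z) + 2*cos(y)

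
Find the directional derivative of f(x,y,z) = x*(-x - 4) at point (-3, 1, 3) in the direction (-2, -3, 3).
-2*sqrt(22)/11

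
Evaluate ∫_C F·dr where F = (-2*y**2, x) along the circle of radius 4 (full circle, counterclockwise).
16*pi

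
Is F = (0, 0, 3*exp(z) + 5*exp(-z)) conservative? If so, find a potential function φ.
Yes, F is conservative. φ = 3*exp(z) - 5*exp(-z)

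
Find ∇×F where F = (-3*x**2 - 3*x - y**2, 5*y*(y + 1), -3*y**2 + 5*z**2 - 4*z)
(-6*y, 0, 2*y)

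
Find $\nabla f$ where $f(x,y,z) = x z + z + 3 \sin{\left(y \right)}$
(z, 3*cos(y), x + 1)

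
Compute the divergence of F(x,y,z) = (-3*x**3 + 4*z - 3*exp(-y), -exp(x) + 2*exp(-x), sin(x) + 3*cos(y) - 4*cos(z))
-9*x**2 + 4*sin(z)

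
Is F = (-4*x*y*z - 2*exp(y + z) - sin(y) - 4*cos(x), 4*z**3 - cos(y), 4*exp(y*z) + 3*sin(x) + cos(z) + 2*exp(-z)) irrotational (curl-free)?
No, ∇×F = (4*z*(-3*z + exp(y*z)), -4*x*y - 2*exp(y + z) - 3*cos(x), 4*x*z + 2*exp(y + z) + cos(y))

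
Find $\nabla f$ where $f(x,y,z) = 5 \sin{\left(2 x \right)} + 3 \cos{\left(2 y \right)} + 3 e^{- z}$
(10*cos(2*x), -6*sin(2*y), -3*exp(-z))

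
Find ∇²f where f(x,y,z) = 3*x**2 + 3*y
6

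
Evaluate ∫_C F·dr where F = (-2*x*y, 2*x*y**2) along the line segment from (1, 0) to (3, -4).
-88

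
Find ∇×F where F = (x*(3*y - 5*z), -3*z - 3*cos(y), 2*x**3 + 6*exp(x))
(3, -6*x**2 - 5*x - 6*exp(x), -3*x)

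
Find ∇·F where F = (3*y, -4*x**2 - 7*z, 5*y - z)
-1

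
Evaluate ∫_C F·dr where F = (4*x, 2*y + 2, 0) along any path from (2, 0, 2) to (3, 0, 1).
10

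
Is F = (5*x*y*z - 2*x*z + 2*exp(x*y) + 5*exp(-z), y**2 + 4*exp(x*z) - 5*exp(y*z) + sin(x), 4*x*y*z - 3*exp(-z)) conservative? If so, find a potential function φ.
No, ∇×F = (4*x*z - 4*x*exp(x*z) + 5*y*exp(y*z), 5*x*y - 2*x - 4*y*z - 5*exp(-z), -5*x*z - 2*x*exp(x*y) + 4*z*exp(x*z) + cos(x)) ≠ 0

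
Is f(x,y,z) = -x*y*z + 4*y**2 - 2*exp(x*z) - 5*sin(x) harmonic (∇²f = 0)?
No, ∇²f = -2*x**2*exp(x*z) - 2*z**2*exp(x*z) + 5*sin(x) + 8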